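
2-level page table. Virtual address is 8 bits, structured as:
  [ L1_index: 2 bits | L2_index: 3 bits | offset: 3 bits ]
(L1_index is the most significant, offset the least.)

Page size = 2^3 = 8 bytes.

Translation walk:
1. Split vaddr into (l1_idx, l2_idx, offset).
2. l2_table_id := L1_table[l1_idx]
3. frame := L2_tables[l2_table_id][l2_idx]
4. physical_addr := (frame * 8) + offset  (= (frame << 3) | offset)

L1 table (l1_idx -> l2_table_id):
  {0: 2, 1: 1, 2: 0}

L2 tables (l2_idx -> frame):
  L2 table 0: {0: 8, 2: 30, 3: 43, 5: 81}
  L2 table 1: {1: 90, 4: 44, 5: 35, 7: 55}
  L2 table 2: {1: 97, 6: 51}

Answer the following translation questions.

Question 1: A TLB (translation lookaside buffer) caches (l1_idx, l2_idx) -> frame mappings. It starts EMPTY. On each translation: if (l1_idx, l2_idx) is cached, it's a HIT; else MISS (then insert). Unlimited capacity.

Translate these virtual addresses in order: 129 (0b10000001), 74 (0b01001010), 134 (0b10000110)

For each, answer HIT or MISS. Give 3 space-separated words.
Answer: MISS MISS HIT

Derivation:
vaddr=129: (2,0) not in TLB -> MISS, insert
vaddr=74: (1,1) not in TLB -> MISS, insert
vaddr=134: (2,0) in TLB -> HIT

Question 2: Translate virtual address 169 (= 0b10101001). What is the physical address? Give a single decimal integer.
vaddr = 169 = 0b10101001
Split: l1_idx=2, l2_idx=5, offset=1
L1[2] = 0
L2[0][5] = 81
paddr = 81 * 8 + 1 = 649

Answer: 649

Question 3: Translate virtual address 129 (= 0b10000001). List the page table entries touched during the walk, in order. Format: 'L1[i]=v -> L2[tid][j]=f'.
vaddr = 129 = 0b10000001
Split: l1_idx=2, l2_idx=0, offset=1

Answer: L1[2]=0 -> L2[0][0]=8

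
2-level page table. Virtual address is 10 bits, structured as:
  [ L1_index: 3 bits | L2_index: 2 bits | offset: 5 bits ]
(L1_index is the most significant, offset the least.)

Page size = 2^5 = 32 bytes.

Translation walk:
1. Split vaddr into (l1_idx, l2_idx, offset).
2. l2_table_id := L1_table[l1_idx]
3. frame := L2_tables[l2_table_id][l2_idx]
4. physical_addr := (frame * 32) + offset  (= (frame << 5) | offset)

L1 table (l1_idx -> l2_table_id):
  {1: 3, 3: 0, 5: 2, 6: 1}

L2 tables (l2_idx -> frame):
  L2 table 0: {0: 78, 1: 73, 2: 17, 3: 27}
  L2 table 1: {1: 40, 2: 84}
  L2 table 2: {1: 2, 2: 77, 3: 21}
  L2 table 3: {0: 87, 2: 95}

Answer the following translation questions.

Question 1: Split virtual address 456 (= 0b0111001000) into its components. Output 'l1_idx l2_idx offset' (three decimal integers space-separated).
Answer: 3 2 8

Derivation:
vaddr = 456 = 0b0111001000
  top 3 bits -> l1_idx = 3
  next 2 bits -> l2_idx = 2
  bottom 5 bits -> offset = 8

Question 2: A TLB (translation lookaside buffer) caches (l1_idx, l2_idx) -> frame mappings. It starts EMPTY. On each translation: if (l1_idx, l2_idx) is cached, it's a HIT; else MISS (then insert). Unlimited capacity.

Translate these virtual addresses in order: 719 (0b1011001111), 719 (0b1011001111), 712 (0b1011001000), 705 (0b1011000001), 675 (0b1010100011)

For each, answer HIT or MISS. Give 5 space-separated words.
Answer: MISS HIT HIT HIT MISS

Derivation:
vaddr=719: (5,2) not in TLB -> MISS, insert
vaddr=719: (5,2) in TLB -> HIT
vaddr=712: (5,2) in TLB -> HIT
vaddr=705: (5,2) in TLB -> HIT
vaddr=675: (5,1) not in TLB -> MISS, insert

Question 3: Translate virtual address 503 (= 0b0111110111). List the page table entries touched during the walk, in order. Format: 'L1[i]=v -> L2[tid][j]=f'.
Answer: L1[3]=0 -> L2[0][3]=27

Derivation:
vaddr = 503 = 0b0111110111
Split: l1_idx=3, l2_idx=3, offset=23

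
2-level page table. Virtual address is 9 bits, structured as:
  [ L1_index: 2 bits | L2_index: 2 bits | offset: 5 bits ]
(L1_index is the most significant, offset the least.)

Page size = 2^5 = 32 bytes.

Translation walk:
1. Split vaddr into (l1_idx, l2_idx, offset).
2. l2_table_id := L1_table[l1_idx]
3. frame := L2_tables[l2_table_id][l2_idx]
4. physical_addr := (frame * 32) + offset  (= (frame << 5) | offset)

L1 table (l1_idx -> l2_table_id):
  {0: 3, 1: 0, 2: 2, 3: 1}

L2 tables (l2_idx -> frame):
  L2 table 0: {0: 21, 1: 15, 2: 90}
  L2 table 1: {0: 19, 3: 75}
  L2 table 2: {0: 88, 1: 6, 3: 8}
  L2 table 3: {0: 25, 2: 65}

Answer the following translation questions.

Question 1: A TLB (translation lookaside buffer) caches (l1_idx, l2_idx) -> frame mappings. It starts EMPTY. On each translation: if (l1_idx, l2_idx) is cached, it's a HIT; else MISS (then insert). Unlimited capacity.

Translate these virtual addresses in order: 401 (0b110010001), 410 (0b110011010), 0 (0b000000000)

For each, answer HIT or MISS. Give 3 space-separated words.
vaddr=401: (3,0) not in TLB -> MISS, insert
vaddr=410: (3,0) in TLB -> HIT
vaddr=0: (0,0) not in TLB -> MISS, insert

Answer: MISS HIT MISS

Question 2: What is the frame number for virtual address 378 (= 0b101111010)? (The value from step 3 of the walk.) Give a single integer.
Answer: 8

Derivation:
vaddr = 378: l1_idx=2, l2_idx=3
L1[2] = 2; L2[2][3] = 8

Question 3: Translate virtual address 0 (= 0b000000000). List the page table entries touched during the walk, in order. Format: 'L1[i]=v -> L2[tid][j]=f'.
Answer: L1[0]=3 -> L2[3][0]=25

Derivation:
vaddr = 0 = 0b000000000
Split: l1_idx=0, l2_idx=0, offset=0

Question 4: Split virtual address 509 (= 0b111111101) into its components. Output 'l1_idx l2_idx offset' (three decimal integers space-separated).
vaddr = 509 = 0b111111101
  top 2 bits -> l1_idx = 3
  next 2 bits -> l2_idx = 3
  bottom 5 bits -> offset = 29

Answer: 3 3 29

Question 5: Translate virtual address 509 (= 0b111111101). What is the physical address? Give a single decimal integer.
vaddr = 509 = 0b111111101
Split: l1_idx=3, l2_idx=3, offset=29
L1[3] = 1
L2[1][3] = 75
paddr = 75 * 32 + 29 = 2429

Answer: 2429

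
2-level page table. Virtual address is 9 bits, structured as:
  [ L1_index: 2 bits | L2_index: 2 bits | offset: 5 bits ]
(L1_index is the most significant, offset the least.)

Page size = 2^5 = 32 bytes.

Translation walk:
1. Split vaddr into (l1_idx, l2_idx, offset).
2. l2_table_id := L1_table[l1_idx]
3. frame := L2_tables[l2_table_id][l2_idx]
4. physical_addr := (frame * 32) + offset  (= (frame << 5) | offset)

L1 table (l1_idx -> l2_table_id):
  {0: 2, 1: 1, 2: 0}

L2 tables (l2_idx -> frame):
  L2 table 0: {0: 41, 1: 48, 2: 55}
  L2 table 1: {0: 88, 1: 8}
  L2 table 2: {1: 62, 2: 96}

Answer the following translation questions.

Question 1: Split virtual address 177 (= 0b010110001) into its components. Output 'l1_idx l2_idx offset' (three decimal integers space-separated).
Answer: 1 1 17

Derivation:
vaddr = 177 = 0b010110001
  top 2 bits -> l1_idx = 1
  next 2 bits -> l2_idx = 1
  bottom 5 bits -> offset = 17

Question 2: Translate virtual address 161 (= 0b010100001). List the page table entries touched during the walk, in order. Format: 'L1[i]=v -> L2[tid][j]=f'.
Answer: L1[1]=1 -> L2[1][1]=8

Derivation:
vaddr = 161 = 0b010100001
Split: l1_idx=1, l2_idx=1, offset=1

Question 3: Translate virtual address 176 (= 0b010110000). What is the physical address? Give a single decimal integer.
Answer: 272

Derivation:
vaddr = 176 = 0b010110000
Split: l1_idx=1, l2_idx=1, offset=16
L1[1] = 1
L2[1][1] = 8
paddr = 8 * 32 + 16 = 272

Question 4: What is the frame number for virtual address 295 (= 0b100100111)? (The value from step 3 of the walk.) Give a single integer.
vaddr = 295: l1_idx=2, l2_idx=1
L1[2] = 0; L2[0][1] = 48

Answer: 48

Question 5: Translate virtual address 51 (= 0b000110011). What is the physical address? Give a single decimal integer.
vaddr = 51 = 0b000110011
Split: l1_idx=0, l2_idx=1, offset=19
L1[0] = 2
L2[2][1] = 62
paddr = 62 * 32 + 19 = 2003

Answer: 2003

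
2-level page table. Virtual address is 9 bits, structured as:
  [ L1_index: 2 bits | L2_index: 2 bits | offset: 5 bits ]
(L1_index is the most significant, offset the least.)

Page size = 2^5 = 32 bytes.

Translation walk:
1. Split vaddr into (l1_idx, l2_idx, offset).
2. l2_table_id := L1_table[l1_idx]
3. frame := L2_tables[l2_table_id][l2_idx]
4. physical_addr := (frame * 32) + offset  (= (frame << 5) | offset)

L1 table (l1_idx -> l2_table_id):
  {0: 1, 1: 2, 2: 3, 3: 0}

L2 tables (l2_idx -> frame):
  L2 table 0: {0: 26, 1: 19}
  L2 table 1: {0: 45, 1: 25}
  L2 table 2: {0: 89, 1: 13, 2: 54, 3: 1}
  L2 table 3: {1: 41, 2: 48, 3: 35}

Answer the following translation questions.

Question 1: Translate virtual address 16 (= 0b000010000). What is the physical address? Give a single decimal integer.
Answer: 1456

Derivation:
vaddr = 16 = 0b000010000
Split: l1_idx=0, l2_idx=0, offset=16
L1[0] = 1
L2[1][0] = 45
paddr = 45 * 32 + 16 = 1456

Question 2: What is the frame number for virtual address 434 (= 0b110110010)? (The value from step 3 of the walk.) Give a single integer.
vaddr = 434: l1_idx=3, l2_idx=1
L1[3] = 0; L2[0][1] = 19

Answer: 19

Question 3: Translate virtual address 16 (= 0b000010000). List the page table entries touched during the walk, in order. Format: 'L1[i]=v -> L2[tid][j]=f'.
Answer: L1[0]=1 -> L2[1][0]=45

Derivation:
vaddr = 16 = 0b000010000
Split: l1_idx=0, l2_idx=0, offset=16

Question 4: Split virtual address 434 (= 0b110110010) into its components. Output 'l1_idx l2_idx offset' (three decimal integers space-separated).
vaddr = 434 = 0b110110010
  top 2 bits -> l1_idx = 3
  next 2 bits -> l2_idx = 1
  bottom 5 bits -> offset = 18

Answer: 3 1 18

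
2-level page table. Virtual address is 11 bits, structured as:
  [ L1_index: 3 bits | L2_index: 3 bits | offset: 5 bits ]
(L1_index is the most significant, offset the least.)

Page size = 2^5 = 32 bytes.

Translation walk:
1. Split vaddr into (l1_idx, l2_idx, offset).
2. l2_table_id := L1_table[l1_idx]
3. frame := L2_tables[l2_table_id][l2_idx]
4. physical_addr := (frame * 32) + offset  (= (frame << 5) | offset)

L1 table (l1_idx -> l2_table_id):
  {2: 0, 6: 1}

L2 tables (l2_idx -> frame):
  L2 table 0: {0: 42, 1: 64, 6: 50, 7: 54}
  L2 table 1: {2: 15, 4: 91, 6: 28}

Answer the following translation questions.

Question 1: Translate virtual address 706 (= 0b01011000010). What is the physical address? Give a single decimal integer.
Answer: 1602

Derivation:
vaddr = 706 = 0b01011000010
Split: l1_idx=2, l2_idx=6, offset=2
L1[2] = 0
L2[0][6] = 50
paddr = 50 * 32 + 2 = 1602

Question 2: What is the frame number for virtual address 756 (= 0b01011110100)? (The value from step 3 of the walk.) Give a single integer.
vaddr = 756: l1_idx=2, l2_idx=7
L1[2] = 0; L2[0][7] = 54

Answer: 54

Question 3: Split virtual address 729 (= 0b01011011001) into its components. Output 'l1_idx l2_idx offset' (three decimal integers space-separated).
Answer: 2 6 25

Derivation:
vaddr = 729 = 0b01011011001
  top 3 bits -> l1_idx = 2
  next 3 bits -> l2_idx = 6
  bottom 5 bits -> offset = 25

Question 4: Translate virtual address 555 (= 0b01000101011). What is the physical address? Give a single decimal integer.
vaddr = 555 = 0b01000101011
Split: l1_idx=2, l2_idx=1, offset=11
L1[2] = 0
L2[0][1] = 64
paddr = 64 * 32 + 11 = 2059

Answer: 2059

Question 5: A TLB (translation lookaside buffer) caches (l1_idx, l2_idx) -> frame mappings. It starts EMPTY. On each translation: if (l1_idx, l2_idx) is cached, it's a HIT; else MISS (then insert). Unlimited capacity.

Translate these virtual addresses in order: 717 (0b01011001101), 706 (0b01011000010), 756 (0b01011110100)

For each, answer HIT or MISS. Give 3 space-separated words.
Answer: MISS HIT MISS

Derivation:
vaddr=717: (2,6) not in TLB -> MISS, insert
vaddr=706: (2,6) in TLB -> HIT
vaddr=756: (2,7) not in TLB -> MISS, insert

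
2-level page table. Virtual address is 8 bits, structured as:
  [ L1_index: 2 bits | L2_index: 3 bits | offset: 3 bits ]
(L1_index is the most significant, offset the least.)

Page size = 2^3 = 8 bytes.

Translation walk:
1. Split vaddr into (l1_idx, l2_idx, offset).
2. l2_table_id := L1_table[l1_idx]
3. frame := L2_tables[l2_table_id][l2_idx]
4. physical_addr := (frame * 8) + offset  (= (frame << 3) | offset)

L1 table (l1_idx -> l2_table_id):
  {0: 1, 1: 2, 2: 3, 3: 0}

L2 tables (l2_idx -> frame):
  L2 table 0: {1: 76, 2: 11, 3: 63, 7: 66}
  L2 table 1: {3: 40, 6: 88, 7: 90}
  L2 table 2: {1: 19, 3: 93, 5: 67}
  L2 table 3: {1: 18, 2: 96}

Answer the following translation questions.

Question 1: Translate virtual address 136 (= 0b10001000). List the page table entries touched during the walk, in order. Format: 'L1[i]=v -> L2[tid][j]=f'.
Answer: L1[2]=3 -> L2[3][1]=18

Derivation:
vaddr = 136 = 0b10001000
Split: l1_idx=2, l2_idx=1, offset=0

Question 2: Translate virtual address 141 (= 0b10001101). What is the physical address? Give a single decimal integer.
vaddr = 141 = 0b10001101
Split: l1_idx=2, l2_idx=1, offset=5
L1[2] = 3
L2[3][1] = 18
paddr = 18 * 8 + 5 = 149

Answer: 149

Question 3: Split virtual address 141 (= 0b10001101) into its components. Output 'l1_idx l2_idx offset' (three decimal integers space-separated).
Answer: 2 1 5

Derivation:
vaddr = 141 = 0b10001101
  top 2 bits -> l1_idx = 2
  next 3 bits -> l2_idx = 1
  bottom 3 bits -> offset = 5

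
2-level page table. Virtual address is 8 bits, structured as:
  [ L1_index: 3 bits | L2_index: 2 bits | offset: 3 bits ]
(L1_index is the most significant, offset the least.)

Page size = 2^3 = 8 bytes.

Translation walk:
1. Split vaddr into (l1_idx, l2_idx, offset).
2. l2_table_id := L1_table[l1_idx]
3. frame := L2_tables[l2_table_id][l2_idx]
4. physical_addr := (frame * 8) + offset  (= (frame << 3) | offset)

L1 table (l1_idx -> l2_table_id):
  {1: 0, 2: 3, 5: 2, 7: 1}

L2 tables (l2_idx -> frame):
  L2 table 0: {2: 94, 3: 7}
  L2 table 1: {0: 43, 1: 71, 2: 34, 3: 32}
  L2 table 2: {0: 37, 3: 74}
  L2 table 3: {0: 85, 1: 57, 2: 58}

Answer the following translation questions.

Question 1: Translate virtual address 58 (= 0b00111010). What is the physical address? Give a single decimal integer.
Answer: 58

Derivation:
vaddr = 58 = 0b00111010
Split: l1_idx=1, l2_idx=3, offset=2
L1[1] = 0
L2[0][3] = 7
paddr = 7 * 8 + 2 = 58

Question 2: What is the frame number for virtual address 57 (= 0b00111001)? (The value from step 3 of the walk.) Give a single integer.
vaddr = 57: l1_idx=1, l2_idx=3
L1[1] = 0; L2[0][3] = 7

Answer: 7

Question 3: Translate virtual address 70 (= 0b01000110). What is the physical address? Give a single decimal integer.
vaddr = 70 = 0b01000110
Split: l1_idx=2, l2_idx=0, offset=6
L1[2] = 3
L2[3][0] = 85
paddr = 85 * 8 + 6 = 686

Answer: 686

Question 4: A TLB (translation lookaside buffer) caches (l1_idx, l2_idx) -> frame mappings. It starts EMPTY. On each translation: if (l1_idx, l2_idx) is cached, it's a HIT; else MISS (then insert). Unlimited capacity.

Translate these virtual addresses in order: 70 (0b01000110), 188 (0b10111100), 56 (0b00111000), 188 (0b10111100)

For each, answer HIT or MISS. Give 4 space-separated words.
Answer: MISS MISS MISS HIT

Derivation:
vaddr=70: (2,0) not in TLB -> MISS, insert
vaddr=188: (5,3) not in TLB -> MISS, insert
vaddr=56: (1,3) not in TLB -> MISS, insert
vaddr=188: (5,3) in TLB -> HIT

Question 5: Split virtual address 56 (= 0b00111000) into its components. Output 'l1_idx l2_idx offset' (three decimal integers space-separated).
vaddr = 56 = 0b00111000
  top 3 bits -> l1_idx = 1
  next 2 bits -> l2_idx = 3
  bottom 3 bits -> offset = 0

Answer: 1 3 0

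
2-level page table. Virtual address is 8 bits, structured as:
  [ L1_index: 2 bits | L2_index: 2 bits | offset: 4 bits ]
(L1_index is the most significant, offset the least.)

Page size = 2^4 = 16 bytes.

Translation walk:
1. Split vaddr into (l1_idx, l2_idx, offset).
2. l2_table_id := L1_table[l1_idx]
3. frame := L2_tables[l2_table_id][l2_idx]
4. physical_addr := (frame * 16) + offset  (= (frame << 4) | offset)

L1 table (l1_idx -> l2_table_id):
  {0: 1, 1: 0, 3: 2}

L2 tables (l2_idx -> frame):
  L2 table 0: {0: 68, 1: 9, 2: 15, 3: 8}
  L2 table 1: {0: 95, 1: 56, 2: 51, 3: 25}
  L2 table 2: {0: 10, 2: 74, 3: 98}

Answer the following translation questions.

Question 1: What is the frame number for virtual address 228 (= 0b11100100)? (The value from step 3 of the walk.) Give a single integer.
vaddr = 228: l1_idx=3, l2_idx=2
L1[3] = 2; L2[2][2] = 74

Answer: 74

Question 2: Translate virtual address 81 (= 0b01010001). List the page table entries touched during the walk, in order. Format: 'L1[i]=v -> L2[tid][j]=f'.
vaddr = 81 = 0b01010001
Split: l1_idx=1, l2_idx=1, offset=1

Answer: L1[1]=0 -> L2[0][1]=9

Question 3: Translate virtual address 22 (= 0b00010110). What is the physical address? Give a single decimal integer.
Answer: 902

Derivation:
vaddr = 22 = 0b00010110
Split: l1_idx=0, l2_idx=1, offset=6
L1[0] = 1
L2[1][1] = 56
paddr = 56 * 16 + 6 = 902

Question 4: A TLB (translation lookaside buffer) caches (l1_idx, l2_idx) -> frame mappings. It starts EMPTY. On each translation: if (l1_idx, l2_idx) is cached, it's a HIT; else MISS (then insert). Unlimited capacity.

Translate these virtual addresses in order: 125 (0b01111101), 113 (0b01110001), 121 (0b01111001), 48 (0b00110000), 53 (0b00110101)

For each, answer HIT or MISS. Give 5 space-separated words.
vaddr=125: (1,3) not in TLB -> MISS, insert
vaddr=113: (1,3) in TLB -> HIT
vaddr=121: (1,3) in TLB -> HIT
vaddr=48: (0,3) not in TLB -> MISS, insert
vaddr=53: (0,3) in TLB -> HIT

Answer: MISS HIT HIT MISS HIT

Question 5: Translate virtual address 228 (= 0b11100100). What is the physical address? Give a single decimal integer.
Answer: 1188

Derivation:
vaddr = 228 = 0b11100100
Split: l1_idx=3, l2_idx=2, offset=4
L1[3] = 2
L2[2][2] = 74
paddr = 74 * 16 + 4 = 1188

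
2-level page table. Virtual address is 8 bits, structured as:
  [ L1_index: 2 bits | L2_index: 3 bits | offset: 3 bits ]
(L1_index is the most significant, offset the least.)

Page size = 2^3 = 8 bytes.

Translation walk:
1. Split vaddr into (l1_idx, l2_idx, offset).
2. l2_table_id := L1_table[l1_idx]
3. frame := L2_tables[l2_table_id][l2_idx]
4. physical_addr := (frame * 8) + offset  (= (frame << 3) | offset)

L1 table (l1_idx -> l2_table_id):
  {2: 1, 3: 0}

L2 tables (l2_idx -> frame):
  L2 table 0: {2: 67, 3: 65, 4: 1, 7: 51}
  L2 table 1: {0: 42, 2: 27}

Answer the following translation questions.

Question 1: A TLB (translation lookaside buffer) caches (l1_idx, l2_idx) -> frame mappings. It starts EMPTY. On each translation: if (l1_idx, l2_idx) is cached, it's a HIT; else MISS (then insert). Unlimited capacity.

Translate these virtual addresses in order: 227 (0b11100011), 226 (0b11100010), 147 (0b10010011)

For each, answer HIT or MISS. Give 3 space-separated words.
Answer: MISS HIT MISS

Derivation:
vaddr=227: (3,4) not in TLB -> MISS, insert
vaddr=226: (3,4) in TLB -> HIT
vaddr=147: (2,2) not in TLB -> MISS, insert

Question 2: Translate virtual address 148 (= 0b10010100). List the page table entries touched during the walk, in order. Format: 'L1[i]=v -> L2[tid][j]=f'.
vaddr = 148 = 0b10010100
Split: l1_idx=2, l2_idx=2, offset=4

Answer: L1[2]=1 -> L2[1][2]=27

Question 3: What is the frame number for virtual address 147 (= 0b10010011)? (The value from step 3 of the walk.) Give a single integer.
Answer: 27

Derivation:
vaddr = 147: l1_idx=2, l2_idx=2
L1[2] = 1; L2[1][2] = 27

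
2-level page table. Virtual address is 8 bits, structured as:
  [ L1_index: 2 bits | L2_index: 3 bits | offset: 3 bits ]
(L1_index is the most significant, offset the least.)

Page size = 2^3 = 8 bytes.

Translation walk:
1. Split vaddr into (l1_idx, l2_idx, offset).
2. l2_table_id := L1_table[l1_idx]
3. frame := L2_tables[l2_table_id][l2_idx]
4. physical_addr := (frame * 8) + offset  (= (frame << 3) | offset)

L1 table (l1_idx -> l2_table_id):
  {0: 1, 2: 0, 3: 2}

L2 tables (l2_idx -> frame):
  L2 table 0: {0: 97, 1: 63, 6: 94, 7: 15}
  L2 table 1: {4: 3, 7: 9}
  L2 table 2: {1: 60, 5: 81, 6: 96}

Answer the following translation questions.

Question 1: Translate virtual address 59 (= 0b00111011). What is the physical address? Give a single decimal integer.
Answer: 75

Derivation:
vaddr = 59 = 0b00111011
Split: l1_idx=0, l2_idx=7, offset=3
L1[0] = 1
L2[1][7] = 9
paddr = 9 * 8 + 3 = 75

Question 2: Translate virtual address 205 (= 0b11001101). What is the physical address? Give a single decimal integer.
vaddr = 205 = 0b11001101
Split: l1_idx=3, l2_idx=1, offset=5
L1[3] = 2
L2[2][1] = 60
paddr = 60 * 8 + 5 = 485

Answer: 485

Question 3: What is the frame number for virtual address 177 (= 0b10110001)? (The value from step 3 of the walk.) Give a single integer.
Answer: 94

Derivation:
vaddr = 177: l1_idx=2, l2_idx=6
L1[2] = 0; L2[0][6] = 94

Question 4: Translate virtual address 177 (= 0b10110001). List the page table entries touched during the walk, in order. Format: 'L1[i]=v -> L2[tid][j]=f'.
Answer: L1[2]=0 -> L2[0][6]=94

Derivation:
vaddr = 177 = 0b10110001
Split: l1_idx=2, l2_idx=6, offset=1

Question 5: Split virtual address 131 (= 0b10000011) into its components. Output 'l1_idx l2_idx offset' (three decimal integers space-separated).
vaddr = 131 = 0b10000011
  top 2 bits -> l1_idx = 2
  next 3 bits -> l2_idx = 0
  bottom 3 bits -> offset = 3

Answer: 2 0 3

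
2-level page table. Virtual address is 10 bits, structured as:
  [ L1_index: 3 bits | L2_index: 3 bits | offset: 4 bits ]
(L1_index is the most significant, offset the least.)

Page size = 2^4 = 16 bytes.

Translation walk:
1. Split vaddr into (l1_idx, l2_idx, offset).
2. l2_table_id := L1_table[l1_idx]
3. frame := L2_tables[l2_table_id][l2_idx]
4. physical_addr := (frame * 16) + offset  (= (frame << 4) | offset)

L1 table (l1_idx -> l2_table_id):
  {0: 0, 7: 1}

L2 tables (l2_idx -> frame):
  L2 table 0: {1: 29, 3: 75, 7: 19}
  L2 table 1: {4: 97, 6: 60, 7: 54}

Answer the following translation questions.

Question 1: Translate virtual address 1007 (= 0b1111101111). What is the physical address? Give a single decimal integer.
vaddr = 1007 = 0b1111101111
Split: l1_idx=7, l2_idx=6, offset=15
L1[7] = 1
L2[1][6] = 60
paddr = 60 * 16 + 15 = 975

Answer: 975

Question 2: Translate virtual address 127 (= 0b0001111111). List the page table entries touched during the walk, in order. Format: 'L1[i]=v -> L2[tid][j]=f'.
Answer: L1[0]=0 -> L2[0][7]=19

Derivation:
vaddr = 127 = 0b0001111111
Split: l1_idx=0, l2_idx=7, offset=15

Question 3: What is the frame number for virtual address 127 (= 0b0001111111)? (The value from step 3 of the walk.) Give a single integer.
vaddr = 127: l1_idx=0, l2_idx=7
L1[0] = 0; L2[0][7] = 19

Answer: 19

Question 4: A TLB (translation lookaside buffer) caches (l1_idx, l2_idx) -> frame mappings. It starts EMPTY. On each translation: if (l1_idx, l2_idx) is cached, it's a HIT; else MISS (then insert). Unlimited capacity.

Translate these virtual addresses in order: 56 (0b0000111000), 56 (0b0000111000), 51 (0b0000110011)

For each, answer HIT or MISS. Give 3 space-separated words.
vaddr=56: (0,3) not in TLB -> MISS, insert
vaddr=56: (0,3) in TLB -> HIT
vaddr=51: (0,3) in TLB -> HIT

Answer: MISS HIT HIT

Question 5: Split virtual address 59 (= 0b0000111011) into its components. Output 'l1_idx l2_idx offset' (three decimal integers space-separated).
Answer: 0 3 11

Derivation:
vaddr = 59 = 0b0000111011
  top 3 bits -> l1_idx = 0
  next 3 bits -> l2_idx = 3
  bottom 4 bits -> offset = 11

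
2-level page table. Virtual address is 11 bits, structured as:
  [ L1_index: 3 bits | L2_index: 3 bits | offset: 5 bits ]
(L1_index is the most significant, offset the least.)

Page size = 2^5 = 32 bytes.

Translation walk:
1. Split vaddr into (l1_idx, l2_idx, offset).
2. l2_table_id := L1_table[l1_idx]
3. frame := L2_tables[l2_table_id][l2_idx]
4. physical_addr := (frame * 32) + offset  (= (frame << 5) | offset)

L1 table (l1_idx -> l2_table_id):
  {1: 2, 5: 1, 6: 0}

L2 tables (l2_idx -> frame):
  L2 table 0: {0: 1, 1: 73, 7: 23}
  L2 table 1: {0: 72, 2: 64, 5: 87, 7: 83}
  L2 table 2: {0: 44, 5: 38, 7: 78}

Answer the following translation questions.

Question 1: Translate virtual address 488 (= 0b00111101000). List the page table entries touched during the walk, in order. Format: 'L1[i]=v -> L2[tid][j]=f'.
Answer: L1[1]=2 -> L2[2][7]=78

Derivation:
vaddr = 488 = 0b00111101000
Split: l1_idx=1, l2_idx=7, offset=8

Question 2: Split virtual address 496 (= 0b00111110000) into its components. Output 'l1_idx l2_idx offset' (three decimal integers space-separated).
Answer: 1 7 16

Derivation:
vaddr = 496 = 0b00111110000
  top 3 bits -> l1_idx = 1
  next 3 bits -> l2_idx = 7
  bottom 5 bits -> offset = 16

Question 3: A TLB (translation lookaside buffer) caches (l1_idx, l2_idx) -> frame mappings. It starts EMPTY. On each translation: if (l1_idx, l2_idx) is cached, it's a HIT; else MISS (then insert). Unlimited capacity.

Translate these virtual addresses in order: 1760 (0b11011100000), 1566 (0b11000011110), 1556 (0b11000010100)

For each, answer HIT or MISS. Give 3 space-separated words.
Answer: MISS MISS HIT

Derivation:
vaddr=1760: (6,7) not in TLB -> MISS, insert
vaddr=1566: (6,0) not in TLB -> MISS, insert
vaddr=1556: (6,0) in TLB -> HIT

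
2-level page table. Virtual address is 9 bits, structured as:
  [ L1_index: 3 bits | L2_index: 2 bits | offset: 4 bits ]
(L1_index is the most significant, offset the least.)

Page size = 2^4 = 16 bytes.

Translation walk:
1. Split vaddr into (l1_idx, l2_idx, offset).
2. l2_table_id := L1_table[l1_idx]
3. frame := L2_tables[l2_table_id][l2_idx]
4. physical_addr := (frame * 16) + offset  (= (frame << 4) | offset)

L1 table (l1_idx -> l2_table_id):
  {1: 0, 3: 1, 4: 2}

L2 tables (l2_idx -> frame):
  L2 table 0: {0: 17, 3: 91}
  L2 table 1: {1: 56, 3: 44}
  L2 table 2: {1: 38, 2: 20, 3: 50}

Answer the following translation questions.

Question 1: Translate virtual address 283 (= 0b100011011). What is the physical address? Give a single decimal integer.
vaddr = 283 = 0b100011011
Split: l1_idx=4, l2_idx=1, offset=11
L1[4] = 2
L2[2][1] = 38
paddr = 38 * 16 + 11 = 619

Answer: 619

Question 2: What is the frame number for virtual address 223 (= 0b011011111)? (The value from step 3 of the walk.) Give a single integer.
Answer: 56

Derivation:
vaddr = 223: l1_idx=3, l2_idx=1
L1[3] = 1; L2[1][1] = 56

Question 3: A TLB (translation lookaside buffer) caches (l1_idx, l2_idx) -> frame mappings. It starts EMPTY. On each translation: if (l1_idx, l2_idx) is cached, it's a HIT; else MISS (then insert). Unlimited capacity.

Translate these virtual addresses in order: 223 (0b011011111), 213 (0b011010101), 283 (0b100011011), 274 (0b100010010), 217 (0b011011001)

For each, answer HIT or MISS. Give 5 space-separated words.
vaddr=223: (3,1) not in TLB -> MISS, insert
vaddr=213: (3,1) in TLB -> HIT
vaddr=283: (4,1) not in TLB -> MISS, insert
vaddr=274: (4,1) in TLB -> HIT
vaddr=217: (3,1) in TLB -> HIT

Answer: MISS HIT MISS HIT HIT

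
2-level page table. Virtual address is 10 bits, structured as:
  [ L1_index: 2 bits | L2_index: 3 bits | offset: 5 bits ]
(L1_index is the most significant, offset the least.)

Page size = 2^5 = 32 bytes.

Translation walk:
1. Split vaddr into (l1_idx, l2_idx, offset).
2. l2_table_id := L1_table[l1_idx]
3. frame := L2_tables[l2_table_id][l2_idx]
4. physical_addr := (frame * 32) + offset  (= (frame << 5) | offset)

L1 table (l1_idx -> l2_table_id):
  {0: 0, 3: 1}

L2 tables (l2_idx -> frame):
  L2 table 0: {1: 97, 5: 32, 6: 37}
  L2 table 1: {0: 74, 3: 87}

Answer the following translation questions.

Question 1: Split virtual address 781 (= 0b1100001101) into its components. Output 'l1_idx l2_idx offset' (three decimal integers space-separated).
Answer: 3 0 13

Derivation:
vaddr = 781 = 0b1100001101
  top 2 bits -> l1_idx = 3
  next 3 bits -> l2_idx = 0
  bottom 5 bits -> offset = 13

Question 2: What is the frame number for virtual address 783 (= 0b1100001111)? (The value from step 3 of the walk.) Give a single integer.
Answer: 74

Derivation:
vaddr = 783: l1_idx=3, l2_idx=0
L1[3] = 1; L2[1][0] = 74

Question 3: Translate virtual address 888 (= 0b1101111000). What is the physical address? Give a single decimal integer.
Answer: 2808

Derivation:
vaddr = 888 = 0b1101111000
Split: l1_idx=3, l2_idx=3, offset=24
L1[3] = 1
L2[1][3] = 87
paddr = 87 * 32 + 24 = 2808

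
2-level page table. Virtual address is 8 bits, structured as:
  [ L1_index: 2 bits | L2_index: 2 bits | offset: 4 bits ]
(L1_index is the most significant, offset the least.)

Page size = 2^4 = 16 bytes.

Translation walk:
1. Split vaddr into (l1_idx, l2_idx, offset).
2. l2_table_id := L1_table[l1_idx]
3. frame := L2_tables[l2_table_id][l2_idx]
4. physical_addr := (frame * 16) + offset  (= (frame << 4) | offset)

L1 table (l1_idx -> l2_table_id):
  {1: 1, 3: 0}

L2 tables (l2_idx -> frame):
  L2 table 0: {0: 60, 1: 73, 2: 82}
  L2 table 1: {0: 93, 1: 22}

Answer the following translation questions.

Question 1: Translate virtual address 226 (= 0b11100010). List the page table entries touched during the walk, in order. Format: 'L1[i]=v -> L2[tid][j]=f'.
Answer: L1[3]=0 -> L2[0][2]=82

Derivation:
vaddr = 226 = 0b11100010
Split: l1_idx=3, l2_idx=2, offset=2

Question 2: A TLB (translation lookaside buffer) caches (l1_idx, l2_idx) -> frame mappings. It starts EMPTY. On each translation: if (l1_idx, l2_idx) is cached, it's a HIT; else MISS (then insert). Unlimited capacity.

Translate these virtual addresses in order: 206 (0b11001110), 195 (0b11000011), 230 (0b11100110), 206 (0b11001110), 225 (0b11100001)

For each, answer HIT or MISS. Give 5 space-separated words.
vaddr=206: (3,0) not in TLB -> MISS, insert
vaddr=195: (3,0) in TLB -> HIT
vaddr=230: (3,2) not in TLB -> MISS, insert
vaddr=206: (3,0) in TLB -> HIT
vaddr=225: (3,2) in TLB -> HIT

Answer: MISS HIT MISS HIT HIT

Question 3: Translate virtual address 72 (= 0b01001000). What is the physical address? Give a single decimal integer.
Answer: 1496

Derivation:
vaddr = 72 = 0b01001000
Split: l1_idx=1, l2_idx=0, offset=8
L1[1] = 1
L2[1][0] = 93
paddr = 93 * 16 + 8 = 1496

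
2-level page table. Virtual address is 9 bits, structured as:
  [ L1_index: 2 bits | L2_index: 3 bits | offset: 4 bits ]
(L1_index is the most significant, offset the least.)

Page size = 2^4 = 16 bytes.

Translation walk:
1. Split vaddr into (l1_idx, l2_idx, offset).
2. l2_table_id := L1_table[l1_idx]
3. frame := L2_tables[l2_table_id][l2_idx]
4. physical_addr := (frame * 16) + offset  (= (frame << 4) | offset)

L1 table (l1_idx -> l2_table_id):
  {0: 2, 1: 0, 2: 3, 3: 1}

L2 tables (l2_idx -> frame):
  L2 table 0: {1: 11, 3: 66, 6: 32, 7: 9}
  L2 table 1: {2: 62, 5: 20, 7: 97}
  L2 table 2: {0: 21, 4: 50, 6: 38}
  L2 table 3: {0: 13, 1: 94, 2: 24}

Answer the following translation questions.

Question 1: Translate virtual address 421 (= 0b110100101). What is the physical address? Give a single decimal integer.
Answer: 997

Derivation:
vaddr = 421 = 0b110100101
Split: l1_idx=3, l2_idx=2, offset=5
L1[3] = 1
L2[1][2] = 62
paddr = 62 * 16 + 5 = 997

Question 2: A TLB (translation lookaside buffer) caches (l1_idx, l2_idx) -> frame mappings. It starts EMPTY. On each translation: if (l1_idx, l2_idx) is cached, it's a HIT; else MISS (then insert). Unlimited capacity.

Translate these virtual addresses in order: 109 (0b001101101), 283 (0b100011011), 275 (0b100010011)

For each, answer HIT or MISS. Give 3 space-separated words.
vaddr=109: (0,6) not in TLB -> MISS, insert
vaddr=283: (2,1) not in TLB -> MISS, insert
vaddr=275: (2,1) in TLB -> HIT

Answer: MISS MISS HIT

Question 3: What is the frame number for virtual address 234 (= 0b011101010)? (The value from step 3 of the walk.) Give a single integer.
Answer: 32

Derivation:
vaddr = 234: l1_idx=1, l2_idx=6
L1[1] = 0; L2[0][6] = 32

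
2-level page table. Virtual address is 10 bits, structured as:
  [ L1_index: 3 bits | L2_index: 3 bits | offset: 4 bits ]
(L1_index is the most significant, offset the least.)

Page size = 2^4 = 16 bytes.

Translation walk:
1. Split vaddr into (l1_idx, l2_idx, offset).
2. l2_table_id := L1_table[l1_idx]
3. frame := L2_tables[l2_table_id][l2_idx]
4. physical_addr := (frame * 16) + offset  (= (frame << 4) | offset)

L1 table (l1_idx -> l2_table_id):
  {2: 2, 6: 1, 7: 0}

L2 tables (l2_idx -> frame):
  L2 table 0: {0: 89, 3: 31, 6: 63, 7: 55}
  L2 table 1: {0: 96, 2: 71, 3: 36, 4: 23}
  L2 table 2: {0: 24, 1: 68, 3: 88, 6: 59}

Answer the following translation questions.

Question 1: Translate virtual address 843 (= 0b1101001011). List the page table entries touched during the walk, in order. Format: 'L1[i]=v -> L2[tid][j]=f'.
vaddr = 843 = 0b1101001011
Split: l1_idx=6, l2_idx=4, offset=11

Answer: L1[6]=1 -> L2[1][4]=23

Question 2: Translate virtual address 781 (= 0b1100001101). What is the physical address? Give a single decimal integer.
Answer: 1549

Derivation:
vaddr = 781 = 0b1100001101
Split: l1_idx=6, l2_idx=0, offset=13
L1[6] = 1
L2[1][0] = 96
paddr = 96 * 16 + 13 = 1549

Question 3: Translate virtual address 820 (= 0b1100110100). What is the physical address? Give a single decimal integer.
Answer: 580

Derivation:
vaddr = 820 = 0b1100110100
Split: l1_idx=6, l2_idx=3, offset=4
L1[6] = 1
L2[1][3] = 36
paddr = 36 * 16 + 4 = 580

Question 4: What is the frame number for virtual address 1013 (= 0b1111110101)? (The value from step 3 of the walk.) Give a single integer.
vaddr = 1013: l1_idx=7, l2_idx=7
L1[7] = 0; L2[0][7] = 55

Answer: 55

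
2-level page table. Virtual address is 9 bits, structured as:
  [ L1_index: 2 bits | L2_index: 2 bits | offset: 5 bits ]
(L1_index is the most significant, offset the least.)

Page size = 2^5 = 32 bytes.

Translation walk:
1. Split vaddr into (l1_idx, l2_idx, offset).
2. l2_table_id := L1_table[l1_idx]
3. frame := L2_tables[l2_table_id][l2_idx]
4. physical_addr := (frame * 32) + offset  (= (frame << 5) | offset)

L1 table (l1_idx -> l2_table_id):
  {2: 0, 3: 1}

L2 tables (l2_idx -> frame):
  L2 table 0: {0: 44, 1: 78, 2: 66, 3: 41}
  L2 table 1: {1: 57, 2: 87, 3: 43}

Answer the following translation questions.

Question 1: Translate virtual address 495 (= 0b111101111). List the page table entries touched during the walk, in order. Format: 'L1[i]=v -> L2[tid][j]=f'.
vaddr = 495 = 0b111101111
Split: l1_idx=3, l2_idx=3, offset=15

Answer: L1[3]=1 -> L2[1][3]=43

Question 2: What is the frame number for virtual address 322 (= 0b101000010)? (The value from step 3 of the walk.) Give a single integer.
Answer: 66

Derivation:
vaddr = 322: l1_idx=2, l2_idx=2
L1[2] = 0; L2[0][2] = 66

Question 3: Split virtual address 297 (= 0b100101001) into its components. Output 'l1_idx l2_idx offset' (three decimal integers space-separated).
vaddr = 297 = 0b100101001
  top 2 bits -> l1_idx = 2
  next 2 bits -> l2_idx = 1
  bottom 5 bits -> offset = 9

Answer: 2 1 9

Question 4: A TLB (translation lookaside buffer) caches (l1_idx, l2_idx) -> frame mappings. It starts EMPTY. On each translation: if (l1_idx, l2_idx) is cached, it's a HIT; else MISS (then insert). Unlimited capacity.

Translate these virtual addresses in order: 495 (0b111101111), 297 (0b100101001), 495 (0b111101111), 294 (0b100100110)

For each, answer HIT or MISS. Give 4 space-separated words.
Answer: MISS MISS HIT HIT

Derivation:
vaddr=495: (3,3) not in TLB -> MISS, insert
vaddr=297: (2,1) not in TLB -> MISS, insert
vaddr=495: (3,3) in TLB -> HIT
vaddr=294: (2,1) in TLB -> HIT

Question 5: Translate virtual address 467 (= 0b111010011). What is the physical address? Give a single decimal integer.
Answer: 2803

Derivation:
vaddr = 467 = 0b111010011
Split: l1_idx=3, l2_idx=2, offset=19
L1[3] = 1
L2[1][2] = 87
paddr = 87 * 32 + 19 = 2803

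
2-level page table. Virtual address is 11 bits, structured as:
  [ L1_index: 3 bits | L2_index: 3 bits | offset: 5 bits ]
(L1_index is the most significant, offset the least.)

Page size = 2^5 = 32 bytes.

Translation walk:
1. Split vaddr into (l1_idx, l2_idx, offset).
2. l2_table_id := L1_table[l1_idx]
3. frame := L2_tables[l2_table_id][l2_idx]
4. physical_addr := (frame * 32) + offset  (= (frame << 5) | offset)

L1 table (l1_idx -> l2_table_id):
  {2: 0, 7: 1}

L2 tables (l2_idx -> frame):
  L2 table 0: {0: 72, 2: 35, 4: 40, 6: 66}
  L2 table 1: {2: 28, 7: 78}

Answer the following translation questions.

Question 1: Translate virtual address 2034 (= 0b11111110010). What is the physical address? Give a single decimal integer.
Answer: 2514

Derivation:
vaddr = 2034 = 0b11111110010
Split: l1_idx=7, l2_idx=7, offset=18
L1[7] = 1
L2[1][7] = 78
paddr = 78 * 32 + 18 = 2514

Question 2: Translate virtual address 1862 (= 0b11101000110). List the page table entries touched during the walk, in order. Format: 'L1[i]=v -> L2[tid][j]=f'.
Answer: L1[7]=1 -> L2[1][2]=28

Derivation:
vaddr = 1862 = 0b11101000110
Split: l1_idx=7, l2_idx=2, offset=6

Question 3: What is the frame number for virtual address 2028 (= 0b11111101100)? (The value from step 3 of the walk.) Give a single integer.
Answer: 78

Derivation:
vaddr = 2028: l1_idx=7, l2_idx=7
L1[7] = 1; L2[1][7] = 78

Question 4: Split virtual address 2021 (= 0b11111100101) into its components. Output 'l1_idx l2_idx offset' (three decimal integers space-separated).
Answer: 7 7 5

Derivation:
vaddr = 2021 = 0b11111100101
  top 3 bits -> l1_idx = 7
  next 3 bits -> l2_idx = 7
  bottom 5 bits -> offset = 5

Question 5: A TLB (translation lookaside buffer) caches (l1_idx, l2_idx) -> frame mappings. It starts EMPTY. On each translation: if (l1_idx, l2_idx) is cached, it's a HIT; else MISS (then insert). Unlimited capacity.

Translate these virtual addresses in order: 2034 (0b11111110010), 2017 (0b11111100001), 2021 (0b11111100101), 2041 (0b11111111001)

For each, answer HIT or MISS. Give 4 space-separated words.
vaddr=2034: (7,7) not in TLB -> MISS, insert
vaddr=2017: (7,7) in TLB -> HIT
vaddr=2021: (7,7) in TLB -> HIT
vaddr=2041: (7,7) in TLB -> HIT

Answer: MISS HIT HIT HIT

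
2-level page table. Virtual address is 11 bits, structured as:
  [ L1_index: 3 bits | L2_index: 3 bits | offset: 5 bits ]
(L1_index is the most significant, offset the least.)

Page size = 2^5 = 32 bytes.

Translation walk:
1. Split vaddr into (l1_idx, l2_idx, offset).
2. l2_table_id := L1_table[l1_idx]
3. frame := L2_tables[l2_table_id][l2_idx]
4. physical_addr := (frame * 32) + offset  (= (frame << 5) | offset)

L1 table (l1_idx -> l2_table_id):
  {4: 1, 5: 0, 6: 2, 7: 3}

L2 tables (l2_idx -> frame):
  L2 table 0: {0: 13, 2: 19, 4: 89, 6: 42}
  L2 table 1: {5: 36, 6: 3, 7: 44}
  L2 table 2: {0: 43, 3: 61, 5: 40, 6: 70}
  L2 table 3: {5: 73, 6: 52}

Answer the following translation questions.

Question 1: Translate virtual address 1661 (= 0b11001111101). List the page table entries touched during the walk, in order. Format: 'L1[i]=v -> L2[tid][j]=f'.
vaddr = 1661 = 0b11001111101
Split: l1_idx=6, l2_idx=3, offset=29

Answer: L1[6]=2 -> L2[2][3]=61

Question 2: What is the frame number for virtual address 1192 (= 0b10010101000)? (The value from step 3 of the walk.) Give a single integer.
Answer: 36

Derivation:
vaddr = 1192: l1_idx=4, l2_idx=5
L1[4] = 1; L2[1][5] = 36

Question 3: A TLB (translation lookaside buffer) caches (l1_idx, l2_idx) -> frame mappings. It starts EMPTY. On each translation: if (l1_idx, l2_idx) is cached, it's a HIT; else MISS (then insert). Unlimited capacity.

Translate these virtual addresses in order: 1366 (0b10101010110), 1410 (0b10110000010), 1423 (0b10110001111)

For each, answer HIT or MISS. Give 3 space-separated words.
Answer: MISS MISS HIT

Derivation:
vaddr=1366: (5,2) not in TLB -> MISS, insert
vaddr=1410: (5,4) not in TLB -> MISS, insert
vaddr=1423: (5,4) in TLB -> HIT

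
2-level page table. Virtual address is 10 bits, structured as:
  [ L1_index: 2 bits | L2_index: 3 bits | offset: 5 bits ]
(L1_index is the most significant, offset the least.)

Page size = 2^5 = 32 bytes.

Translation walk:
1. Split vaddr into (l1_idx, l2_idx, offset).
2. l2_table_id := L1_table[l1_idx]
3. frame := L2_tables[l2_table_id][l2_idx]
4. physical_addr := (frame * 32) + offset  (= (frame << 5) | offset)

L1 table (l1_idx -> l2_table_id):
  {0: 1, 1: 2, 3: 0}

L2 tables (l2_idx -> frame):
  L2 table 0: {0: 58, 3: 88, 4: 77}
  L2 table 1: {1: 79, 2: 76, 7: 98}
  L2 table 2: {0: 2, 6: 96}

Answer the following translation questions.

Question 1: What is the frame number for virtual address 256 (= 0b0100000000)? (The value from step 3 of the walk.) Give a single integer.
vaddr = 256: l1_idx=1, l2_idx=0
L1[1] = 2; L2[2][0] = 2

Answer: 2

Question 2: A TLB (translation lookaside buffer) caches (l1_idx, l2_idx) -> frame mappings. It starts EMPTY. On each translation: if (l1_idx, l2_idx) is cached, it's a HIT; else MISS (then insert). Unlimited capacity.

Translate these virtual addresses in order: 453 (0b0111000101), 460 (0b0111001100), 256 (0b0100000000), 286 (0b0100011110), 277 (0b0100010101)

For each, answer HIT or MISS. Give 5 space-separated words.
Answer: MISS HIT MISS HIT HIT

Derivation:
vaddr=453: (1,6) not in TLB -> MISS, insert
vaddr=460: (1,6) in TLB -> HIT
vaddr=256: (1,0) not in TLB -> MISS, insert
vaddr=286: (1,0) in TLB -> HIT
vaddr=277: (1,0) in TLB -> HIT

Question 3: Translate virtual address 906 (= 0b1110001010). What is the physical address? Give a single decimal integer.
vaddr = 906 = 0b1110001010
Split: l1_idx=3, l2_idx=4, offset=10
L1[3] = 0
L2[0][4] = 77
paddr = 77 * 32 + 10 = 2474

Answer: 2474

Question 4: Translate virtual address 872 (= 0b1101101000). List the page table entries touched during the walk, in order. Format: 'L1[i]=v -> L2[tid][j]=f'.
Answer: L1[3]=0 -> L2[0][3]=88

Derivation:
vaddr = 872 = 0b1101101000
Split: l1_idx=3, l2_idx=3, offset=8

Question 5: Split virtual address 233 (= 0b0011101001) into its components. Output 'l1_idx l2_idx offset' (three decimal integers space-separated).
Answer: 0 7 9

Derivation:
vaddr = 233 = 0b0011101001
  top 2 bits -> l1_idx = 0
  next 3 bits -> l2_idx = 7
  bottom 5 bits -> offset = 9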